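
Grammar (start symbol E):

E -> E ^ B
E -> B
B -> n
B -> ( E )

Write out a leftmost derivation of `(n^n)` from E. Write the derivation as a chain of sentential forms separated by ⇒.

E ⇒ B ⇒ (E) ⇒ (E^B) ⇒ (B^B) ⇒ (n^B) ⇒ (n^n)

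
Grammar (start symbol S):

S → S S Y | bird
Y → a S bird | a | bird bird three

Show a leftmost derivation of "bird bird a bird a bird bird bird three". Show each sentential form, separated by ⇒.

S ⇒ S S Y ⇒ S S Y S Y ⇒ S S Y S Y S Y ⇒ bird S Y S Y S Y ⇒ bird bird Y S Y S Y ⇒ bird bird a S Y S Y ⇒ bird bird a bird Y S Y ⇒ bird bird a bird a S Y ⇒ bird bird a bird a bird Y ⇒ bird bird a bird a bird bird bird three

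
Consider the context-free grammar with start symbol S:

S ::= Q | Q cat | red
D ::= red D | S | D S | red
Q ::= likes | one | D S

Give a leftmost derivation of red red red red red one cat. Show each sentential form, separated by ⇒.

S ⇒ Q cat   [S ::= Q cat]
Q cat ⇒ D S cat   [Q ::= D S]
D S cat ⇒ red D S cat   [D ::= red D]
red D S cat ⇒ red red D S cat   [D ::= red D]
red red D S cat ⇒ red red red D S cat   [D ::= red D]
red red red D S cat ⇒ red red red red D S cat   [D ::= red D]
red red red red D S cat ⇒ red red red red S S cat   [D ::= S]
red red red red S S cat ⇒ red red red red red S cat   [S ::= red]
red red red red red S cat ⇒ red red red red red Q cat   [S ::= Q]
red red red red red Q cat ⇒ red red red red red one cat   [Q ::= one]

S ⇒ Q cat ⇒ D S cat ⇒ red D S cat ⇒ red red D S cat ⇒ red red red D S cat ⇒ red red red red D S cat ⇒ red red red red S S cat ⇒ red red red red red S cat ⇒ red red red red red Q cat ⇒ red red red red red one cat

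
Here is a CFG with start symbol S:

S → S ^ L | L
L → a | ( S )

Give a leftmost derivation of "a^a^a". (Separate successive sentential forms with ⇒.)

S ⇒ S^L   [S → S ^ L]
S^L ⇒ S^L^L   [S → S ^ L]
S^L^L ⇒ L^L^L   [S → L]
L^L^L ⇒ a^L^L   [L → a]
a^L^L ⇒ a^a^L   [L → a]
a^a^L ⇒ a^a^a   [L → a]

S ⇒ S^L ⇒ S^L^L ⇒ L^L^L ⇒ a^L^L ⇒ a^a^L ⇒ a^a^a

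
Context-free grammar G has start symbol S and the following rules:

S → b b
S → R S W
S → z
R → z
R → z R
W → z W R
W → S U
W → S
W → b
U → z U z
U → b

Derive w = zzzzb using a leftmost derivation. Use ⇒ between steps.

S ⇒ RSW ⇒ zRSW ⇒ zzRSW ⇒ zzzSW ⇒ zzzzW ⇒ zzzzb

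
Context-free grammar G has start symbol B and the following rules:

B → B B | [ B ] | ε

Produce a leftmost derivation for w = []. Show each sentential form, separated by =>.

B=>BB=>BBB=>BBBB=>BBBBB=>BBBBBB=>BBBBBBB=>[B]BBBBBB=>[]BBBBBB=>[]BBBBB=>[]BBBB=>[]BBB=>[]BB=>[]B=>[]

B => BB   [B → B B]
BB => BBB   [B → B B]
BBB => BBBB   [B → B B]
BBBB => BBBBB   [B → B B]
BBBBB => BBBBBB   [B → B B]
BBBBBB => BBBBBBB   [B → B B]
BBBBBBB => [B]BBBBBB   [B → [ B ]]
[B]BBBBBB => []BBBBBB   [B → ε]
[]BBBBBB => []BBBBB   [B → ε]
[]BBBBB => []BBBB   [B → ε]
[]BBBB => []BBB   [B → ε]
[]BBB => []BB   [B → ε]
[]BB => []B   [B → ε]
[]B => []   [B → ε]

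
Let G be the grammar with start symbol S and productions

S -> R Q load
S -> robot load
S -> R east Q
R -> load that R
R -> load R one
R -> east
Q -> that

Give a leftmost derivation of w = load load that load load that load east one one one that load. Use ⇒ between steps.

S ⇒ R Q load ⇒ load R one Q load ⇒ load load that R one Q load ⇒ load load that load R one one Q load ⇒ load load that load load that R one one Q load ⇒ load load that load load that load R one one one Q load ⇒ load load that load load that load east one one one Q load ⇒ load load that load load that load east one one one that load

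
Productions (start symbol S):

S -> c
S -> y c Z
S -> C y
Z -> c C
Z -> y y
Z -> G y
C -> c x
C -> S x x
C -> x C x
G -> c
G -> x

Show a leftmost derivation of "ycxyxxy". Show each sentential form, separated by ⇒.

S ⇒ Cy ⇒ Sxxy ⇒ ycZxxy ⇒ ycGyxxy ⇒ ycxyxxy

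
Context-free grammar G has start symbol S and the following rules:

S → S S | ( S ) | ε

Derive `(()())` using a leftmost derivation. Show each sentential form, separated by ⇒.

S ⇒ (S) ⇒ (SS) ⇒ ((S)S) ⇒ (()S) ⇒ (()(S)) ⇒ (()())

S ⇒ (S)   [S → ( S )]
(S) ⇒ (SS)   [S → S S]
(SS) ⇒ ((S)S)   [S → ( S )]
((S)S) ⇒ (()S)   [S → ε]
(()S) ⇒ (()(S))   [S → ( S )]
(()(S)) ⇒ (()())   [S → ε]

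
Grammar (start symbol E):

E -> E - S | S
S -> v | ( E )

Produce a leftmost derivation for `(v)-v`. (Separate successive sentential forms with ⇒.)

E ⇒ E-S   [E -> E - S]
E-S ⇒ S-S   [E -> S]
S-S ⇒ (E)-S   [S -> ( E )]
(E)-S ⇒ (S)-S   [E -> S]
(S)-S ⇒ (v)-S   [S -> v]
(v)-S ⇒ (v)-v   [S -> v]

E ⇒ E-S ⇒ S-S ⇒ (E)-S ⇒ (S)-S ⇒ (v)-S ⇒ (v)-v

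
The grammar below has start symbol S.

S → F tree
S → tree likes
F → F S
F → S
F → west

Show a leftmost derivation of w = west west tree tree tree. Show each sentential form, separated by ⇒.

S ⇒ F tree ⇒ F S tree ⇒ west S tree ⇒ west F tree tree ⇒ west S tree tree ⇒ west F tree tree tree ⇒ west west tree tree tree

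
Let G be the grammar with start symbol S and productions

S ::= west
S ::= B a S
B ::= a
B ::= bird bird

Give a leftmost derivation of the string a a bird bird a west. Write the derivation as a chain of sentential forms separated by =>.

S => B a S => a a S => a a B a S => a a bird bird a S => a a bird bird a west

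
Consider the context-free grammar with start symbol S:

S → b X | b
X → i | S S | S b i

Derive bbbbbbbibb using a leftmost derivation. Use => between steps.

S => bX => bSS => bbXS => bbSSS => bbbXSS => bbbSbiSS => bbbbXbiSS => bbbbSSbiSS => bbbbbSbiSS => bbbbbbbiSS => bbbbbbbibS => bbbbbbbibb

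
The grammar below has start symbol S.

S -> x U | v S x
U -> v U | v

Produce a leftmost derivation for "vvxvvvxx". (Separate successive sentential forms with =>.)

S => vSx => vvSxx => vvxUxx => vvxvUxx => vvxvvUxx => vvxvvvxx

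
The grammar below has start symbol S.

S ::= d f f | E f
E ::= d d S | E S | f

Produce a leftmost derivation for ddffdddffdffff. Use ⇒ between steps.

S⇒Ef⇒ESf⇒ddSSf⇒ddEfSf⇒ddffSf⇒ddffEff⇒ddffESff⇒ddffddSSff⇒ddffdddffSff⇒ddffdddffdffff

S ⇒ Ef   [S ::= E f]
Ef ⇒ ESf   [E ::= E S]
ESf ⇒ ddSSf   [E ::= d d S]
ddSSf ⇒ ddEfSf   [S ::= E f]
ddEfSf ⇒ ddffSf   [E ::= f]
ddffSf ⇒ ddffEff   [S ::= E f]
ddffEff ⇒ ddffESff   [E ::= E S]
ddffESff ⇒ ddffddSSff   [E ::= d d S]
ddffddSSff ⇒ ddffdddffSff   [S ::= d f f]
ddffdddffSff ⇒ ddffdddffdffff   [S ::= d f f]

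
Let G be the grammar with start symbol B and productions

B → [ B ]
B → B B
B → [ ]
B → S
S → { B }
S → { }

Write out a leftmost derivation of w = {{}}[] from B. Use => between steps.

B=>BB=>SB=>{B}B=>{S}B=>{{}}B=>{{}}[]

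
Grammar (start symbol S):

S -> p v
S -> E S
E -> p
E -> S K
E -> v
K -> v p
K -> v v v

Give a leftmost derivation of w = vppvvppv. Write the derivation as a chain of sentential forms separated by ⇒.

S⇒ES⇒vS⇒vES⇒vSKS⇒vESKS⇒vpSKS⇒vppvKS⇒vppvvpS⇒vppvvppv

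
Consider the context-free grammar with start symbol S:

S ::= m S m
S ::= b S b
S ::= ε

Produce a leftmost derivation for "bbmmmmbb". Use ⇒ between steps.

S ⇒ bSb ⇒ bbSbb ⇒ bbmSmbb ⇒ bbmmSmmbb ⇒ bbmmmmbb

S ⇒ bSb   [S ::= b S b]
bSb ⇒ bbSbb   [S ::= b S b]
bbSbb ⇒ bbmSmbb   [S ::= m S m]
bbmSmbb ⇒ bbmmSmmbb   [S ::= m S m]
bbmmSmmbb ⇒ bbmmmmbb   [S ::= ε]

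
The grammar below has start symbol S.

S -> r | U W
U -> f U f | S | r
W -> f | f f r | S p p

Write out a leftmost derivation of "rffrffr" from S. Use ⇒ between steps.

S⇒UW⇒SW⇒UWW⇒rWW⇒rffrW⇒rffrffr

S ⇒ UW   [S -> U W]
UW ⇒ SW   [U -> S]
SW ⇒ UWW   [S -> U W]
UWW ⇒ rWW   [U -> r]
rWW ⇒ rffrW   [W -> f f r]
rffrW ⇒ rffrffr   [W -> f f r]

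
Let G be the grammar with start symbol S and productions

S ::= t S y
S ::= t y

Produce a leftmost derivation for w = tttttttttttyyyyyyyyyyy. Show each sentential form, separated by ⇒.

S ⇒ tSy ⇒ ttSyy ⇒ tttSyyy ⇒ ttttSyyyy ⇒ tttttSyyyyy ⇒ ttttttSyyyyyy ⇒ tttttttSyyyyyyy ⇒ ttttttttSyyyyyyyy ⇒ tttttttttSyyyyyyyyy ⇒ ttttttttttSyyyyyyyyyy ⇒ tttttttttttyyyyyyyyyyy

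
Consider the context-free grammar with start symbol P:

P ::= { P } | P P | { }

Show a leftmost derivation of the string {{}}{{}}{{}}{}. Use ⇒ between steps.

P ⇒ PP   [P ::= P P]
PP ⇒ PPP   [P ::= P P]
PPP ⇒ {P}PP   [P ::= { P }]
{P}PP ⇒ {{}}PP   [P ::= { }]
{{}}PP ⇒ {{}}PPP   [P ::= P P]
{{}}PPP ⇒ {{}}{P}PP   [P ::= { P }]
{{}}{P}PP ⇒ {{}}{{}}PP   [P ::= { }]
{{}}{{}}PP ⇒ {{}}{{}}{P}P   [P ::= { P }]
{{}}{{}}{P}P ⇒ {{}}{{}}{{}}P   [P ::= { }]
{{}}{{}}{{}}P ⇒ {{}}{{}}{{}}{}   [P ::= { }]

P ⇒ PP ⇒ PPP ⇒ {P}PP ⇒ {{}}PP ⇒ {{}}PPP ⇒ {{}}{P}PP ⇒ {{}}{{}}PP ⇒ {{}}{{}}{P}P ⇒ {{}}{{}}{{}}P ⇒ {{}}{{}}{{}}{}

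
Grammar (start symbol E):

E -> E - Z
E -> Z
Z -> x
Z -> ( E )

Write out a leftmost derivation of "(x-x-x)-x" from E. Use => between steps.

E => E-Z => Z-Z => (E)-Z => (E-Z)-Z => (E-Z-Z)-Z => (Z-Z-Z)-Z => (x-Z-Z)-Z => (x-x-Z)-Z => (x-x-x)-Z => (x-x-x)-x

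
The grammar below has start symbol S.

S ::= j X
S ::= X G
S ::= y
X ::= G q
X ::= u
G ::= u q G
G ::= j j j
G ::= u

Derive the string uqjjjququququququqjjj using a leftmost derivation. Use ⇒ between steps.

S ⇒ XG ⇒ GqG ⇒ uqGqG ⇒ uqjjjqG ⇒ uqjjjquqG ⇒ uqjjjququqG ⇒ uqjjjquququqG ⇒ uqjjjququququqG ⇒ uqjjjquququququqG ⇒ uqjjjququququququqG ⇒ uqjjjququququququqjjj

S ⇒ XG   [S ::= X G]
XG ⇒ GqG   [X ::= G q]
GqG ⇒ uqGqG   [G ::= u q G]
uqGqG ⇒ uqjjjqG   [G ::= j j j]
uqjjjqG ⇒ uqjjjquqG   [G ::= u q G]
uqjjjquqG ⇒ uqjjjququqG   [G ::= u q G]
uqjjjququqG ⇒ uqjjjquququqG   [G ::= u q G]
uqjjjquququqG ⇒ uqjjjququququqG   [G ::= u q G]
uqjjjququququqG ⇒ uqjjjquququququqG   [G ::= u q G]
uqjjjquququququqG ⇒ uqjjjququququququqG   [G ::= u q G]
uqjjjququququququqG ⇒ uqjjjququququququqjjj   [G ::= j j j]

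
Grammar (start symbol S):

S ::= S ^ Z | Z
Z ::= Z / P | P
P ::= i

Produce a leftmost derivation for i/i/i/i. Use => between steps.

S=>Z=>Z/P=>Z/P/P=>Z/P/P/P=>P/P/P/P=>i/P/P/P=>i/i/P/P=>i/i/i/P=>i/i/i/i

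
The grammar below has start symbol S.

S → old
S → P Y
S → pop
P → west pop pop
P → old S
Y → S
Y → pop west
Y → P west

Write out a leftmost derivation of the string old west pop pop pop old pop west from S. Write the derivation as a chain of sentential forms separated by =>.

S => P Y => old S Y => old P Y Y => old west pop pop Y Y => old west pop pop S Y => old west pop pop pop Y => old west pop pop pop P west => old west pop pop pop old S west => old west pop pop pop old pop west

S => P Y   [S → P Y]
P Y => old S Y   [P → old S]
old S Y => old P Y Y   [S → P Y]
old P Y Y => old west pop pop Y Y   [P → west pop pop]
old west pop pop Y Y => old west pop pop S Y   [Y → S]
old west pop pop S Y => old west pop pop pop Y   [S → pop]
old west pop pop pop Y => old west pop pop pop P west   [Y → P west]
old west pop pop pop P west => old west pop pop pop old S west   [P → old S]
old west pop pop pop old S west => old west pop pop pop old pop west   [S → pop]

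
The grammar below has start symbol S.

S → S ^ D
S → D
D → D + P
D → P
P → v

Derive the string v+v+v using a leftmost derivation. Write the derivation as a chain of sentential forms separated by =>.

S => D   [S → D]
D => D+P   [D → D + P]
D+P => D+P+P   [D → D + P]
D+P+P => P+P+P   [D → P]
P+P+P => v+P+P   [P → v]
v+P+P => v+v+P   [P → v]
v+v+P => v+v+v   [P → v]

S => D => D+P => D+P+P => P+P+P => v+P+P => v+v+P => v+v+v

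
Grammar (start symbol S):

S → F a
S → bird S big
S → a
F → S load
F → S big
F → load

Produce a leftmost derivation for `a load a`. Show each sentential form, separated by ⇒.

S ⇒ F a   [S → F a]
F a ⇒ S load a   [F → S load]
S load a ⇒ a load a   [S → a]

S ⇒ F a ⇒ S load a ⇒ a load a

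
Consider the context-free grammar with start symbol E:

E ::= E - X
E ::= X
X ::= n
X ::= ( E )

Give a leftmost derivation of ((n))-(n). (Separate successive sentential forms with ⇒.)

E ⇒ E-X   [E ::= E - X]
E-X ⇒ X-X   [E ::= X]
X-X ⇒ (E)-X   [X ::= ( E )]
(E)-X ⇒ (X)-X   [E ::= X]
(X)-X ⇒ ((E))-X   [X ::= ( E )]
((E))-X ⇒ ((X))-X   [E ::= X]
((X))-X ⇒ ((n))-X   [X ::= n]
((n))-X ⇒ ((n))-(E)   [X ::= ( E )]
((n))-(E) ⇒ ((n))-(X)   [E ::= X]
((n))-(X) ⇒ ((n))-(n)   [X ::= n]

E⇒E-X⇒X-X⇒(E)-X⇒(X)-X⇒((E))-X⇒((X))-X⇒((n))-X⇒((n))-(E)⇒((n))-(X)⇒((n))-(n)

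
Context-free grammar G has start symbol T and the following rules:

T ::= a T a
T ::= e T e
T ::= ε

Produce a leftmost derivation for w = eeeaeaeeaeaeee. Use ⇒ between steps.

T ⇒ eTe ⇒ eeTee ⇒ eeeTeee ⇒ eeeaTaeee ⇒ eeeaeTeaeee ⇒ eeeaeaTaeaeee ⇒ eeeaeaeTeaeaeee ⇒ eeeaeaeeaeaeee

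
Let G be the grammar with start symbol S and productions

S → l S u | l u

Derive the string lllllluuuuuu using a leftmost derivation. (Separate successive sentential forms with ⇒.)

S ⇒ lSu   [S → l S u]
lSu ⇒ llSuu   [S → l S u]
llSuu ⇒ lllSuuu   [S → l S u]
lllSuuu ⇒ llllSuuuu   [S → l S u]
llllSuuuu ⇒ lllllSuuuuu   [S → l S u]
lllllSuuuuu ⇒ lllllluuuuuu   [S → l u]

S ⇒ lSu ⇒ llSuu ⇒ lllSuuu ⇒ llllSuuuu ⇒ lllllSuuuuu ⇒ lllllluuuuuu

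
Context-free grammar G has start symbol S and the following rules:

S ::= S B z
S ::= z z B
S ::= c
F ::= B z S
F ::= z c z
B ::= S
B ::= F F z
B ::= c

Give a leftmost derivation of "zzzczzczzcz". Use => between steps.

S => SBz   [S ::= S B z]
SBz => zzBBz   [S ::= z z B]
zzBBz => zzFFzBz   [B ::= F F z]
zzFFzBz => zzzczFzBz   [F ::= z c z]
zzzczFzBz => zzzczzczzBz   [F ::= z c z]
zzzczzczzBz => zzzczzczzcz   [B ::= c]

S => SBz => zzBBz => zzFFzBz => zzzczFzBz => zzzczzczzBz => zzzczzczzcz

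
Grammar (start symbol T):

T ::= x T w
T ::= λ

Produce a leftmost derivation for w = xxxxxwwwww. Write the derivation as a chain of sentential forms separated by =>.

T => xTw => xxTww => xxxTwww => xxxxTwwww => xxxxxTwwwww => xxxxxwwwww

T => xTw   [T ::= x T w]
xTw => xxTww   [T ::= x T w]
xxTww => xxxTwww   [T ::= x T w]
xxxTwww => xxxxTwwww   [T ::= x T w]
xxxxTwwww => xxxxxTwwwww   [T ::= x T w]
xxxxxTwwwww => xxxxxwwwww   [T ::= λ]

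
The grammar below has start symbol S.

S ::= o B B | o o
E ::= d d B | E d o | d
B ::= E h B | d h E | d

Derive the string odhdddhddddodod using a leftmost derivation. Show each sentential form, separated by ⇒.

S ⇒ oBB ⇒ odhEB ⇒ odhddBB ⇒ odhdddhEB ⇒ odhdddhEdoB ⇒ odhdddhEdodoB ⇒ odhdddhddBdodoB ⇒ odhdddhddddodoB ⇒ odhdddhddddodod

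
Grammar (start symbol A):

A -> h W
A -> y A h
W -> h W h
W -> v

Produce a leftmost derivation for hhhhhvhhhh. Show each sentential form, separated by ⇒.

A ⇒ hW ⇒ hhWh ⇒ hhhWhh ⇒ hhhhWhhh ⇒ hhhhhWhhhh ⇒ hhhhhvhhhh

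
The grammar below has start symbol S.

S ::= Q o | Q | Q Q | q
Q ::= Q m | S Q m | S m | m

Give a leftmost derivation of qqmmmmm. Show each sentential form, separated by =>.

S=>Q=>SQm=>qQm=>qQmm=>qSQmmm=>qQQmmm=>qSmQmmm=>qqmQmmm=>qqmmmmm

S => Q   [S ::= Q]
Q => SQm   [Q ::= S Q m]
SQm => qQm   [S ::= q]
qQm => qQmm   [Q ::= Q m]
qQmm => qSQmmm   [Q ::= S Q m]
qSQmmm => qQQmmm   [S ::= Q]
qQQmmm => qSmQmmm   [Q ::= S m]
qSmQmmm => qqmQmmm   [S ::= q]
qqmQmmm => qqmmmmm   [Q ::= m]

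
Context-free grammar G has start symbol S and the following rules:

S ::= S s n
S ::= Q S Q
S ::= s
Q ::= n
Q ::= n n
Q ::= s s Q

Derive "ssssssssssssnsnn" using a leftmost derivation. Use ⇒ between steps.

S ⇒ QSQ   [S ::= Q S Q]
QSQ ⇒ ssQSQ   [Q ::= s s Q]
ssQSQ ⇒ ssssQSQ   [Q ::= s s Q]
ssssQSQ ⇒ ssssssQSQ   [Q ::= s s Q]
ssssssQSQ ⇒ ssssssssQSQ   [Q ::= s s Q]
ssssssssQSQ ⇒ ssssssssssQSQ   [Q ::= s s Q]
ssssssssssQSQ ⇒ ssssssssssssQSQ   [Q ::= s s Q]
ssssssssssssQSQ ⇒ ssssssssssssnSQ   [Q ::= n]
ssssssssssssnSQ ⇒ ssssssssssssnsQ   [S ::= s]
ssssssssssssnsQ ⇒ ssssssssssssnsnn   [Q ::= n n]

S⇒QSQ⇒ssQSQ⇒ssssQSQ⇒ssssssQSQ⇒ssssssssQSQ⇒ssssssssssQSQ⇒ssssssssssssQSQ⇒ssssssssssssnSQ⇒ssssssssssssnsQ⇒ssssssssssssnsnn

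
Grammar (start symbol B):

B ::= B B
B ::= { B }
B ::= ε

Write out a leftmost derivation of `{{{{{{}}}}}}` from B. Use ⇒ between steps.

B ⇒ {B}   [B ::= { B }]
{B} ⇒ {{B}}   [B ::= { B }]
{{B}} ⇒ {{{B}}}   [B ::= { B }]
{{{B}}} ⇒ {{{{B}}}}   [B ::= { B }]
{{{{B}}}} ⇒ {{{{BB}}}}   [B ::= B B]
{{{{BB}}}} ⇒ {{{{{B}B}}}}   [B ::= { B }]
{{{{{B}B}}}} ⇒ {{{{{{B}}B}}}}   [B ::= { B }]
{{{{{{B}}B}}}} ⇒ {{{{{{}}B}}}}   [B ::= ε]
{{{{{{}}B}}}} ⇒ {{{{{{}}}}}}   [B ::= ε]

B ⇒ {B} ⇒ {{B}} ⇒ {{{B}}} ⇒ {{{{B}}}} ⇒ {{{{BB}}}} ⇒ {{{{{B}B}}}} ⇒ {{{{{{B}}B}}}} ⇒ {{{{{{}}B}}}} ⇒ {{{{{{}}}}}}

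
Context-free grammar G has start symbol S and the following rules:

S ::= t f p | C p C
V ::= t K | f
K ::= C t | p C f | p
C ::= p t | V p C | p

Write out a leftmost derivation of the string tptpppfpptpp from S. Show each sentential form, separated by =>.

S => CpC   [S ::= C p C]
CpC => VpCpC   [C ::= V p C]
VpCpC => tKpCpC   [V ::= t K]
tKpCpC => tpCfpCpC   [K ::= p C f]
tpCfpCpC => tpVpCfpCpC   [C ::= V p C]
tpVpCfpCpC => tptKpCfpCpC   [V ::= t K]
tptKpCfpCpC => tptppCfpCpC   [K ::= p]
tptppCfpCpC => tptpppfpCpC   [C ::= p]
tptpppfpCpC => tptpppfpptpC   [C ::= p t]
tptpppfpptpC => tptpppfpptpp   [C ::= p]

S=>CpC=>VpCpC=>tKpCpC=>tpCfpCpC=>tpVpCfpCpC=>tptKpCfpCpC=>tptppCfpCpC=>tptpppfpCpC=>tptpppfpptpC=>tptpppfpptpp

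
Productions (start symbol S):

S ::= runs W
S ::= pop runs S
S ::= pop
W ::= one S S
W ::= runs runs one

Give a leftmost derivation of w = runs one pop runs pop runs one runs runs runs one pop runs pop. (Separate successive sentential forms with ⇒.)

S ⇒ runs W   [S ::= runs W]
runs W ⇒ runs one S S   [W ::= one S S]
runs one S S ⇒ runs one pop runs S S   [S ::= pop runs S]
runs one pop runs S S ⇒ runs one pop runs pop S   [S ::= pop]
runs one pop runs pop S ⇒ runs one pop runs pop runs W   [S ::= runs W]
runs one pop runs pop runs W ⇒ runs one pop runs pop runs one S S   [W ::= one S S]
runs one pop runs pop runs one S S ⇒ runs one pop runs pop runs one runs W S   [S ::= runs W]
runs one pop runs pop runs one runs W S ⇒ runs one pop runs pop runs one runs runs runs one S   [W ::= runs runs one]
runs one pop runs pop runs one runs runs runs one S ⇒ runs one pop runs pop runs one runs runs runs one pop runs S   [S ::= pop runs S]
runs one pop runs pop runs one runs runs runs one pop runs S ⇒ runs one pop runs pop runs one runs runs runs one pop runs pop   [S ::= pop]

S ⇒ runs W ⇒ runs one S S ⇒ runs one pop runs S S ⇒ runs one pop runs pop S ⇒ runs one pop runs pop runs W ⇒ runs one pop runs pop runs one S S ⇒ runs one pop runs pop runs one runs W S ⇒ runs one pop runs pop runs one runs runs runs one S ⇒ runs one pop runs pop runs one runs runs runs one pop runs S ⇒ runs one pop runs pop runs one runs runs runs one pop runs pop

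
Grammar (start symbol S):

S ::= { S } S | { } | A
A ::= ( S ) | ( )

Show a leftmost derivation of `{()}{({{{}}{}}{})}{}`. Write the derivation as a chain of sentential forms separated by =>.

S=>{S}S=>{A}S=>{()}S=>{()}{S}S=>{()}{A}S=>{()}{(S)}S=>{()}{({S}S)}S=>{()}{({{S}S}S)}S=>{()}{({{{}}S}S)}S=>{()}{({{{}}{}}S)}S=>{()}{({{{}}{}}{})}S=>{()}{({{{}}{}}{})}{}

S => {S}S   [S ::= { S } S]
{S}S => {A}S   [S ::= A]
{A}S => {()}S   [A ::= ( )]
{()}S => {()}{S}S   [S ::= { S } S]
{()}{S}S => {()}{A}S   [S ::= A]
{()}{A}S => {()}{(S)}S   [A ::= ( S )]
{()}{(S)}S => {()}{({S}S)}S   [S ::= { S } S]
{()}{({S}S)}S => {()}{({{S}S}S)}S   [S ::= { S } S]
{()}{({{S}S}S)}S => {()}{({{{}}S}S)}S   [S ::= { }]
{()}{({{{}}S}S)}S => {()}{({{{}}{}}S)}S   [S ::= { }]
{()}{({{{}}{}}S)}S => {()}{({{{}}{}}{})}S   [S ::= { }]
{()}{({{{}}{}}{})}S => {()}{({{{}}{}}{})}{}   [S ::= { }]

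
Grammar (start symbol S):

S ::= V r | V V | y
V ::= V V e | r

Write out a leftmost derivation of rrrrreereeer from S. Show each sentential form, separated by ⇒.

S⇒Vr⇒VVer⇒rVer⇒rVVeer⇒rrVeer⇒rrVVeeer⇒rrVVeVeeer⇒rrrVeVeeer⇒rrrVVeeVeeer⇒rrrrVeeVeeer⇒rrrrreeVeeer⇒rrrrreereeer

S ⇒ Vr   [S ::= V r]
Vr ⇒ VVer   [V ::= V V e]
VVer ⇒ rVer   [V ::= r]
rVer ⇒ rVVeer   [V ::= V V e]
rVVeer ⇒ rrVeer   [V ::= r]
rrVeer ⇒ rrVVeeer   [V ::= V V e]
rrVVeeer ⇒ rrVVeVeeer   [V ::= V V e]
rrVVeVeeer ⇒ rrrVeVeeer   [V ::= r]
rrrVeVeeer ⇒ rrrVVeeVeeer   [V ::= V V e]
rrrVVeeVeeer ⇒ rrrrVeeVeeer   [V ::= r]
rrrrVeeVeeer ⇒ rrrrreeVeeer   [V ::= r]
rrrrreeVeeer ⇒ rrrrreereeer   [V ::= r]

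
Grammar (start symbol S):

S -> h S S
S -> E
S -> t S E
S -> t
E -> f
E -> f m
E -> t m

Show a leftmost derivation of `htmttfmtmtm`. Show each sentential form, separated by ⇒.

S ⇒ hSS ⇒ hES ⇒ htmS ⇒ htmtSE ⇒ htmttSEE ⇒ htmttEEE ⇒ htmttfmEE ⇒ htmttfmtmE ⇒ htmttfmtmtm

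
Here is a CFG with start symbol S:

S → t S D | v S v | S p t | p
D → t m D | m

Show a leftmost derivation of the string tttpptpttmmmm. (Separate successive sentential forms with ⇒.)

S ⇒ tSD   [S → t S D]
tSD ⇒ ttSDD   [S → t S D]
ttSDD ⇒ tttSDDD   [S → t S D]
tttSDDD ⇒ tttSptDDD   [S → S p t]
tttSptDDD ⇒ tttSptptDDD   [S → S p t]
tttSptptDDD ⇒ tttpptptDDD   [S → p]
tttpptptDDD ⇒ tttpptpttmDDD   [D → t m D]
tttpptpttmDDD ⇒ tttpptpttmmDD   [D → m]
tttpptpttmmDD ⇒ tttpptpttmmmD   [D → m]
tttpptpttmmmD ⇒ tttpptpttmmmm   [D → m]

S⇒tSD⇒ttSDD⇒tttSDDD⇒tttSptDDD⇒tttSptptDDD⇒tttpptptDDD⇒tttpptpttmDDD⇒tttpptpttmmDD⇒tttpptpttmmmD⇒tttpptpttmmmm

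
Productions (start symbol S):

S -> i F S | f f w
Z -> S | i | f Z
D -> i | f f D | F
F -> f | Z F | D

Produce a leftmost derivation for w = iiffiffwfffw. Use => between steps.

S => iFS   [S -> i F S]
iFS => iZFS   [F -> Z F]
iZFS => iSFS   [Z -> S]
iSFS => iiFSFS   [S -> i F S]
iiFSFS => iiDSFS   [F -> D]
iiDSFS => iiffDSFS   [D -> f f D]
iiffDSFS => iiffiSFS   [D -> i]
iiffiSFS => iiffiffwFS   [S -> f f w]
iiffiffwFS => iiffiffwfS   [F -> f]
iiffiffwfS => iiffiffwfffw   [S -> f f w]

S => iFS => iZFS => iSFS => iiFSFS => iiDSFS => iiffDSFS => iiffiSFS => iiffiffwFS => iiffiffwfS => iiffiffwfffw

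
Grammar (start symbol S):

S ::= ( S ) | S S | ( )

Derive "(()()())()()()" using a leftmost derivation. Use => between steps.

S => SS   [S ::= S S]
SS => SSS   [S ::= S S]
SSS => SSSS   [S ::= S S]
SSSS => (S)SSS   [S ::= ( S )]
(S)SSS => (SS)SSS   [S ::= S S]
(SS)SSS => (SSS)SSS   [S ::= S S]
(SSS)SSS => (()SS)SSS   [S ::= ( )]
(()SS)SSS => (()()S)SSS   [S ::= ( )]
(()()S)SSS => (()()())SSS   [S ::= ( )]
(()()())SSS => (()()())()SS   [S ::= ( )]
(()()())()SS => (()()())()()S   [S ::= ( )]
(()()())()()S => (()()())()()()   [S ::= ( )]

S => SS => SSS => SSSS => (S)SSS => (SS)SSS => (SSS)SSS => (()SS)SSS => (()()S)SSS => (()()())SSS => (()()())()SS => (()()())()()S => (()()())()()()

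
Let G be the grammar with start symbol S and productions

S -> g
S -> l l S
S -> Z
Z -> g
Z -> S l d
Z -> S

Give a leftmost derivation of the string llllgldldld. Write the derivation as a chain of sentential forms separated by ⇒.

S⇒llS⇒llZ⇒llSld⇒llZld⇒llSldld⇒llZldld⇒llSldldld⇒llllSldldld⇒llllgldldld

S ⇒ llS   [S -> l l S]
llS ⇒ llZ   [S -> Z]
llZ ⇒ llSld   [Z -> S l d]
llSld ⇒ llZld   [S -> Z]
llZld ⇒ llSldld   [Z -> S l d]
llSldld ⇒ llZldld   [S -> Z]
llZldld ⇒ llSldldld   [Z -> S l d]
llSldldld ⇒ llllSldldld   [S -> l l S]
llllSldldld ⇒ llllgldldld   [S -> g]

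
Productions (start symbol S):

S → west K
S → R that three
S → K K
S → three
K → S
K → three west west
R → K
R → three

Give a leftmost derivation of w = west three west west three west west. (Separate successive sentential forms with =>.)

S => K K => S K => west K K => west three west west K => west three west west three west west

S => K K   [S → K K]
K K => S K   [K → S]
S K => west K K   [S → west K]
west K K => west three west west K   [K → three west west]
west three west west K => west three west west three west west   [K → three west west]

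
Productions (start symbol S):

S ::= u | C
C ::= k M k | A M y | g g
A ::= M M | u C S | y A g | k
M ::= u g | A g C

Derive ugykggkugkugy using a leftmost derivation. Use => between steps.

S => C => AMy => MMMy => ugMMy => ugAgCMy => ugyAggCMy => ugykggCMy => ugykggkMkMy => ugykggkugkMy => ugykggkugkugy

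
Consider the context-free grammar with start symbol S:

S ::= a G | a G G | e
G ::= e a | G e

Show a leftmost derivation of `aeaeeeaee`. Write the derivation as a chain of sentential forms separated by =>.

S => aGG => aGeG => aGeeG => aeaeeG => aeaeeGe => aeaeeGee => aeaeeeaee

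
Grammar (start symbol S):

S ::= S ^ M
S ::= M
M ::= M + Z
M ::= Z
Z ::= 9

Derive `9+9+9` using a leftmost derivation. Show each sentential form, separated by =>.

S => M => M+Z => M+Z+Z => Z+Z+Z => 9+Z+Z => 9+9+Z => 9+9+9

S => M   [S ::= M]
M => M+Z   [M ::= M + Z]
M+Z => M+Z+Z   [M ::= M + Z]
M+Z+Z => Z+Z+Z   [M ::= Z]
Z+Z+Z => 9+Z+Z   [Z ::= 9]
9+Z+Z => 9+9+Z   [Z ::= 9]
9+9+Z => 9+9+9   [Z ::= 9]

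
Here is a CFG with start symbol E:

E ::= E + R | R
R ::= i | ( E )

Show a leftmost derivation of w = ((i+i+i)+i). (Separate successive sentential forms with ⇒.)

E ⇒ R   [E ::= R]
R ⇒ (E)   [R ::= ( E )]
(E) ⇒ (E+R)   [E ::= E + R]
(E+R) ⇒ (R+R)   [E ::= R]
(R+R) ⇒ ((E)+R)   [R ::= ( E )]
((E)+R) ⇒ ((E+R)+R)   [E ::= E + R]
((E+R)+R) ⇒ ((E+R+R)+R)   [E ::= E + R]
((E+R+R)+R) ⇒ ((R+R+R)+R)   [E ::= R]
((R+R+R)+R) ⇒ ((i+R+R)+R)   [R ::= i]
((i+R+R)+R) ⇒ ((i+i+R)+R)   [R ::= i]
((i+i+R)+R) ⇒ ((i+i+i)+R)   [R ::= i]
((i+i+i)+R) ⇒ ((i+i+i)+i)   [R ::= i]

E ⇒ R ⇒ (E) ⇒ (E+R) ⇒ (R+R) ⇒ ((E)+R) ⇒ ((E+R)+R) ⇒ ((E+R+R)+R) ⇒ ((R+R+R)+R) ⇒ ((i+R+R)+R) ⇒ ((i+i+R)+R) ⇒ ((i+i+i)+R) ⇒ ((i+i+i)+i)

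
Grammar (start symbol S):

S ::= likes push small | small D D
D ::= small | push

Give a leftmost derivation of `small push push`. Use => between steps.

S => small D D   [S ::= small D D]
small D D => small push D   [D ::= push]
small push D => small push push   [D ::= push]

S => small D D => small push D => small push push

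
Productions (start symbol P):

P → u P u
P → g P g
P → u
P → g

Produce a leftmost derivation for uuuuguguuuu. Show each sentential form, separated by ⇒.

P ⇒ uPu ⇒ uuPuu ⇒ uuuPuuu ⇒ uuuuPuuuu ⇒ uuuugPguuuu ⇒ uuuuguguuuu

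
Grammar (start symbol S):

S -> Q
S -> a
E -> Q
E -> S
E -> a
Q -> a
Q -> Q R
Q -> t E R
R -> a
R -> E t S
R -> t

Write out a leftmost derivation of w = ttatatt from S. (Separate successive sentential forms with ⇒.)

S⇒Q⇒tER⇒tQR⇒tQRR⇒ttERRR⇒ttQRRR⇒ttQRRRR⇒ttaRRRR⇒ttatRRR⇒ttataRR⇒ttatatR⇒ttatatt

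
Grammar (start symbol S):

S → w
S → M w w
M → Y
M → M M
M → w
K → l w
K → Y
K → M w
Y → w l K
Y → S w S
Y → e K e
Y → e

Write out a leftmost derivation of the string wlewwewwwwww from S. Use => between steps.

S=>Mww=>Yww=>SwSww=>MwwwSww=>YwwwSww=>wlKwwwSww=>wlYwwwSww=>wleKewwwSww=>wleMwewwwSww=>wlewwewwwSww=>wlewwewwwwww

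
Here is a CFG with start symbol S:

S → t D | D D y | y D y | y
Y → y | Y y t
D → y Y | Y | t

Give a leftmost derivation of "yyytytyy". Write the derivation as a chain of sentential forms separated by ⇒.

S ⇒ DDy   [S → D D y]
DDy ⇒ yYDy   [D → y Y]
yYDy ⇒ yYytDy   [Y → Y y t]
yYytDy ⇒ yYytytDy   [Y → Y y t]
yYytytDy ⇒ yyytytDy   [Y → y]
yyytytDy ⇒ yyytytYy   [D → Y]
yyytytYy ⇒ yyytytyy   [Y → y]

S ⇒ DDy ⇒ yYDy ⇒ yYytDy ⇒ yYytytDy ⇒ yyytytDy ⇒ yyytytYy ⇒ yyytytyy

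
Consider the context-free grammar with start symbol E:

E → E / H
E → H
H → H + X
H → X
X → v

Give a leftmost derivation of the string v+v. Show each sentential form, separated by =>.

E => H => H+X => X+X => v+X => v+v

E => H   [E → H]
H => H+X   [H → H + X]
H+X => X+X   [H → X]
X+X => v+X   [X → v]
v+X => v+v   [X → v]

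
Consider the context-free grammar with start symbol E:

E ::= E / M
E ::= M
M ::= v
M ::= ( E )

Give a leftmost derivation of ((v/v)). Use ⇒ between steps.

E⇒M⇒(E)⇒(M)⇒((E))⇒((E/M))⇒((M/M))⇒((v/M))⇒((v/v))

E ⇒ M   [E ::= M]
M ⇒ (E)   [M ::= ( E )]
(E) ⇒ (M)   [E ::= M]
(M) ⇒ ((E))   [M ::= ( E )]
((E)) ⇒ ((E/M))   [E ::= E / M]
((E/M)) ⇒ ((M/M))   [E ::= M]
((M/M)) ⇒ ((v/M))   [M ::= v]
((v/M)) ⇒ ((v/v))   [M ::= v]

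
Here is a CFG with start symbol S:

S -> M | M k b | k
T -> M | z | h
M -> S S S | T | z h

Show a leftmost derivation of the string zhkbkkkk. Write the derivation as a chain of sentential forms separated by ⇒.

S ⇒ M ⇒ SSS ⇒ MSS ⇒ SSSSS ⇒ MkbSSSS ⇒ zhkbSSSS ⇒ zhkbkSSS ⇒ zhkbkkSS ⇒ zhkbkkkS ⇒ zhkbkkkk

S ⇒ M   [S -> M]
M ⇒ SSS   [M -> S S S]
SSS ⇒ MSS   [S -> M]
MSS ⇒ SSSSS   [M -> S S S]
SSSSS ⇒ MkbSSSS   [S -> M k b]
MkbSSSS ⇒ zhkbSSSS   [M -> z h]
zhkbSSSS ⇒ zhkbkSSS   [S -> k]
zhkbkSSS ⇒ zhkbkkSS   [S -> k]
zhkbkkSS ⇒ zhkbkkkS   [S -> k]
zhkbkkkS ⇒ zhkbkkkk   [S -> k]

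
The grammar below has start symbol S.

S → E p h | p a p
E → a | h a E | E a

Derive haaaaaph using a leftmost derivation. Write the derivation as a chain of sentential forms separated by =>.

S => Eph => Eaph => Eaaph => haEaaph => haEaaaph => haaaaaph

S => Eph   [S → E p h]
Eph => Eaph   [E → E a]
Eaph => Eaaph   [E → E a]
Eaaph => haEaaph   [E → h a E]
haEaaph => haEaaaph   [E → E a]
haEaaaph => haaaaaph   [E → a]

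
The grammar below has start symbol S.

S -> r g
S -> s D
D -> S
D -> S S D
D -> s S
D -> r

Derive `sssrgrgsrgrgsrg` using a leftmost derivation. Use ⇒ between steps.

S ⇒ sD   [S -> s D]
sD ⇒ sSSD   [D -> S S D]
sSSD ⇒ ssDSD   [S -> s D]
ssDSD ⇒ ssSSDSD   [D -> S S D]
ssSSDSD ⇒ sssDSDSD   [S -> s D]
sssDSDSD ⇒ sssSSDSD   [D -> S]
sssSSDSD ⇒ sssrgSDSD   [S -> r g]
sssrgSDSD ⇒ sssrgrgDSD   [S -> r g]
sssrgrgDSD ⇒ sssrgrgsSSD   [D -> s S]
sssrgrgsSSD ⇒ sssrgrgsrgSD   [S -> r g]
sssrgrgsrgSD ⇒ sssrgrgsrgrgD   [S -> r g]
sssrgrgsrgrgD ⇒ sssrgrgsrgrgsS   [D -> s S]
sssrgrgsrgrgsS ⇒ sssrgrgsrgrgsrg   [S -> r g]

S ⇒ sD ⇒ sSSD ⇒ ssDSD ⇒ ssSSDSD ⇒ sssDSDSD ⇒ sssSSDSD ⇒ sssrgSDSD ⇒ sssrgrgDSD ⇒ sssrgrgsSSD ⇒ sssrgrgsrgSD ⇒ sssrgrgsrgrgD ⇒ sssrgrgsrgrgsS ⇒ sssrgrgsrgrgsrg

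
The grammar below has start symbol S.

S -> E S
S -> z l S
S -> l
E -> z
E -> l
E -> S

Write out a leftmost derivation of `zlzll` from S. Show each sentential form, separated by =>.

S => ES => zS => zES => zlS => zlzlS => zlzll

S => ES   [S -> E S]
ES => zS   [E -> z]
zS => zES   [S -> E S]
zES => zlS   [E -> l]
zlS => zlzlS   [S -> z l S]
zlzlS => zlzll   [S -> l]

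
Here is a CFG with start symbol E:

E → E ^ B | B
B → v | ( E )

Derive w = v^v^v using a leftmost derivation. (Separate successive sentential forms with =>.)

E => E^B => E^B^B => B^B^B => v^B^B => v^v^B => v^v^v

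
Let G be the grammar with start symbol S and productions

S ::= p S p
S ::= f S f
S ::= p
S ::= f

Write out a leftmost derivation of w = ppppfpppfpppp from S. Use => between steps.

S => pSp => ppSpp => pppSppp => ppppSpppp => ppppfSfpppp => ppppfpSpfpppp => ppppfpppfpppp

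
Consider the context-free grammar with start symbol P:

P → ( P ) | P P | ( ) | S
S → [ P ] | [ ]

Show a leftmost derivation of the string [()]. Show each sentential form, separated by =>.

P => S   [P → S]
S => [P]   [S → [ P ]]
[P] => [()]   [P → ( )]

P => S => [P] => [()]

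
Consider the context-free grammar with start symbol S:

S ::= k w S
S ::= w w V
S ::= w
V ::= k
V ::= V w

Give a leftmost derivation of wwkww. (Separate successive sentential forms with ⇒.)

S ⇒ wwV ⇒ wwVw ⇒ wwVww ⇒ wwkww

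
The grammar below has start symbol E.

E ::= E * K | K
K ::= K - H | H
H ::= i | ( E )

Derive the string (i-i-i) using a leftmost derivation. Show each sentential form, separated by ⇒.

E ⇒ K ⇒ H ⇒ (E) ⇒ (K) ⇒ (K-H) ⇒ (K-H-H) ⇒ (H-H-H) ⇒ (i-H-H) ⇒ (i-i-H) ⇒ (i-i-i)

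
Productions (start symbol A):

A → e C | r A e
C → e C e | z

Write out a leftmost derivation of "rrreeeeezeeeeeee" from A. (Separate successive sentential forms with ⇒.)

A⇒rAe⇒rrAee⇒rrrAeee⇒rrreCeee⇒rrreeCeeee⇒rrreeeCeeeee⇒rrreeeeCeeeeee⇒rrreeeeeCeeeeeee⇒rrreeeeezeeeeeee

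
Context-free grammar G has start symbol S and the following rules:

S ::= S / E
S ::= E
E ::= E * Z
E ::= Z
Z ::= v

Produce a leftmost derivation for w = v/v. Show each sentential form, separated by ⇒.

S ⇒ S/E ⇒ E/E ⇒ Z/E ⇒ v/E ⇒ v/Z ⇒ v/v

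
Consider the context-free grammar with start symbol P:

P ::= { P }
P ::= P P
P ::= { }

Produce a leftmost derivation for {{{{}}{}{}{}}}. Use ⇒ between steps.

P ⇒ {P}   [P ::= { P }]
{P} ⇒ {{P}}   [P ::= { P }]
{{P}} ⇒ {{PP}}   [P ::= P P]
{{PP}} ⇒ {{PPP}}   [P ::= P P]
{{PPP}} ⇒ {{PPPP}}   [P ::= P P]
{{PPPP}} ⇒ {{{P}PPP}}   [P ::= { P }]
{{{P}PPP}} ⇒ {{{{}}PPP}}   [P ::= { }]
{{{{}}PPP}} ⇒ {{{{}}{}PP}}   [P ::= { }]
{{{{}}{}PP}} ⇒ {{{{}}{}{}P}}   [P ::= { }]
{{{{}}{}{}P}} ⇒ {{{{}}{}{}{}}}   [P ::= { }]

P ⇒ {P} ⇒ {{P}} ⇒ {{PP}} ⇒ {{PPP}} ⇒ {{PPPP}} ⇒ {{{P}PPP}} ⇒ {{{{}}PPP}} ⇒ {{{{}}{}PP}} ⇒ {{{{}}{}{}P}} ⇒ {{{{}}{}{}{}}}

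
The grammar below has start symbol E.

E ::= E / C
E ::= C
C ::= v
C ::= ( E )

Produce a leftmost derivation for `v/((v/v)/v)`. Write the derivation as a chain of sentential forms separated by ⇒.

E ⇒ E/C ⇒ C/C ⇒ v/C ⇒ v/(E) ⇒ v/(E/C) ⇒ v/(C/C) ⇒ v/((E)/C) ⇒ v/((E/C)/C) ⇒ v/((C/C)/C) ⇒ v/((v/C)/C) ⇒ v/((v/v)/C) ⇒ v/((v/v)/v)

E ⇒ E/C   [E ::= E / C]
E/C ⇒ C/C   [E ::= C]
C/C ⇒ v/C   [C ::= v]
v/C ⇒ v/(E)   [C ::= ( E )]
v/(E) ⇒ v/(E/C)   [E ::= E / C]
v/(E/C) ⇒ v/(C/C)   [E ::= C]
v/(C/C) ⇒ v/((E)/C)   [C ::= ( E )]
v/((E)/C) ⇒ v/((E/C)/C)   [E ::= E / C]
v/((E/C)/C) ⇒ v/((C/C)/C)   [E ::= C]
v/((C/C)/C) ⇒ v/((v/C)/C)   [C ::= v]
v/((v/C)/C) ⇒ v/((v/v)/C)   [C ::= v]
v/((v/v)/C) ⇒ v/((v/v)/v)   [C ::= v]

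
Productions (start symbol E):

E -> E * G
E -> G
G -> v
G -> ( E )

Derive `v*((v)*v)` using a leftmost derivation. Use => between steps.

E => E*G   [E -> E * G]
E*G => G*G   [E -> G]
G*G => v*G   [G -> v]
v*G => v*(E)   [G -> ( E )]
v*(E) => v*(E*G)   [E -> E * G]
v*(E*G) => v*(G*G)   [E -> G]
v*(G*G) => v*((E)*G)   [G -> ( E )]
v*((E)*G) => v*((G)*G)   [E -> G]
v*((G)*G) => v*((v)*G)   [G -> v]
v*((v)*G) => v*((v)*v)   [G -> v]

E => E*G => G*G => v*G => v*(E) => v*(E*G) => v*(G*G) => v*((E)*G) => v*((G)*G) => v*((v)*G) => v*((v)*v)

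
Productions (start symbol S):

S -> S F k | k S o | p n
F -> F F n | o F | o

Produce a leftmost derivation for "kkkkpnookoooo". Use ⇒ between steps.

S⇒kSo⇒kkSoo⇒kkkSooo⇒kkkkSoooo⇒kkkkSFkoooo⇒kkkkpnFkoooo⇒kkkkpnoFkoooo⇒kkkkpnookoooo

S ⇒ kSo   [S -> k S o]
kSo ⇒ kkSoo   [S -> k S o]
kkSoo ⇒ kkkSooo   [S -> k S o]
kkkSooo ⇒ kkkkSoooo   [S -> k S o]
kkkkSoooo ⇒ kkkkSFkoooo   [S -> S F k]
kkkkSFkoooo ⇒ kkkkpnFkoooo   [S -> p n]
kkkkpnFkoooo ⇒ kkkkpnoFkoooo   [F -> o F]
kkkkpnoFkoooo ⇒ kkkkpnookoooo   [F -> o]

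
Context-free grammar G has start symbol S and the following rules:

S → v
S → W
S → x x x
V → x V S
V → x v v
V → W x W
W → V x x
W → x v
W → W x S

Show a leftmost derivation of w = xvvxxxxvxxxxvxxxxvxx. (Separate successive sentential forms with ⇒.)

S ⇒ W   [S → W]
W ⇒ Vxx   [W → V x x]
Vxx ⇒ WxWxx   [V → W x W]
WxWxx ⇒ VxxxWxx   [W → V x x]
VxxxWxx ⇒ WxWxxxWxx   [V → W x W]
WxWxxxWxx ⇒ VxxxWxxxWxx   [W → V x x]
VxxxWxxxWxx ⇒ WxWxxxWxxxWxx   [V → W x W]
WxWxxxWxxxWxx ⇒ VxxxWxxxWxxxWxx   [W → V x x]
VxxxWxxxWxxxWxx ⇒ xvvxxxWxxxWxxxWxx   [V → x v v]
xvvxxxWxxxWxxxWxx ⇒ xvvxxxxvxxxWxxxWxx   [W → x v]
xvvxxxxvxxxWxxxWxx ⇒ xvvxxxxvxxxxvxxxWxx   [W → x v]
xvvxxxxvxxxxvxxxWxx ⇒ xvvxxxxvxxxxvxxxxvxx   [W → x v]

S⇒W⇒Vxx⇒WxWxx⇒VxxxWxx⇒WxWxxxWxx⇒VxxxWxxxWxx⇒WxWxxxWxxxWxx⇒VxxxWxxxWxxxWxx⇒xvvxxxWxxxWxxxWxx⇒xvvxxxxvxxxWxxxWxx⇒xvvxxxxvxxxxvxxxWxx⇒xvvxxxxvxxxxvxxxxvxx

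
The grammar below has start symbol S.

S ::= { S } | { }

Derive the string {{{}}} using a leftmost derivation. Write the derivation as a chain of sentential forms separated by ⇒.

S⇒{S}⇒{{S}}⇒{{{}}}

S ⇒ {S}   [S ::= { S }]
{S} ⇒ {{S}}   [S ::= { S }]
{{S}} ⇒ {{{}}}   [S ::= { }]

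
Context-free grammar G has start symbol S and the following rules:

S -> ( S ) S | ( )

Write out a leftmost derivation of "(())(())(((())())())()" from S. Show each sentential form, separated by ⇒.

S ⇒ (S)S   [S -> ( S ) S]
(S)S ⇒ (())S   [S -> ( )]
(())S ⇒ (())(S)S   [S -> ( S ) S]
(())(S)S ⇒ (())(())S   [S -> ( )]
(())(())S ⇒ (())(())(S)S   [S -> ( S ) S]
(())(())(S)S ⇒ (())(())((S)S)S   [S -> ( S ) S]
(())(())((S)S)S ⇒ (())(())(((S)S)S)S   [S -> ( S ) S]
(())(())(((S)S)S)S ⇒ (())(())(((())S)S)S   [S -> ( )]
(())(())(((())S)S)S ⇒ (())(())(((())())S)S   [S -> ( )]
(())(())(((())())S)S ⇒ (())(())(((())())())S   [S -> ( )]
(())(())(((())())())S ⇒ (())(())(((())())())()   [S -> ( )]

S ⇒ (S)S ⇒ (())S ⇒ (())(S)S ⇒ (())(())S ⇒ (())(())(S)S ⇒ (())(())((S)S)S ⇒ (())(())(((S)S)S)S ⇒ (())(())(((())S)S)S ⇒ (())(())(((())())S)S ⇒ (())(())(((())())())S ⇒ (())(())(((())())())()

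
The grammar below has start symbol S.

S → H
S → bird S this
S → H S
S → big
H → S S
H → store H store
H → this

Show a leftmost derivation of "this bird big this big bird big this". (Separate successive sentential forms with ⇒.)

S ⇒ H S ⇒ this S ⇒ this H S ⇒ this S S S ⇒ this bird S this S S ⇒ this bird big this S S ⇒ this bird big this big S ⇒ this bird big this big bird S this ⇒ this bird big this big bird big this

S ⇒ H S   [S → H S]
H S ⇒ this S   [H → this]
this S ⇒ this H S   [S → H S]
this H S ⇒ this S S S   [H → S S]
this S S S ⇒ this bird S this S S   [S → bird S this]
this bird S this S S ⇒ this bird big this S S   [S → big]
this bird big this S S ⇒ this bird big this big S   [S → big]
this bird big this big S ⇒ this bird big this big bird S this   [S → bird S this]
this bird big this big bird S this ⇒ this bird big this big bird big this   [S → big]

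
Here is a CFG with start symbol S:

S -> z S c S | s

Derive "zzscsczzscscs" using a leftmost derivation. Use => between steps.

S => zScS   [S -> z S c S]
zScS => zzScScS   [S -> z S c S]
zzScScS => zzscScS   [S -> s]
zzscScS => zzscscS   [S -> s]
zzscscS => zzscsczScS   [S -> z S c S]
zzscsczScS => zzscsczzScScS   [S -> z S c S]
zzscsczzScScS => zzscsczzscScS   [S -> s]
zzscsczzscScS => zzscsczzscscS   [S -> s]
zzscsczzscscS => zzscsczzscscs   [S -> s]

S=>zScS=>zzScScS=>zzscScS=>zzscscS=>zzscsczScS=>zzscsczzScScS=>zzscsczzscScS=>zzscsczzscscS=>zzscsczzscscs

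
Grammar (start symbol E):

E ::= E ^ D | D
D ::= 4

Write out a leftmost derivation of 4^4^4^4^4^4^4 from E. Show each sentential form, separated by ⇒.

E⇒E^D⇒E^D^D⇒E^D^D^D⇒E^D^D^D^D⇒E^D^D^D^D^D⇒E^D^D^D^D^D^D⇒D^D^D^D^D^D^D⇒4^D^D^D^D^D^D⇒4^4^D^D^D^D^D⇒4^4^4^D^D^D^D⇒4^4^4^4^D^D^D⇒4^4^4^4^4^D^D⇒4^4^4^4^4^4^D⇒4^4^4^4^4^4^4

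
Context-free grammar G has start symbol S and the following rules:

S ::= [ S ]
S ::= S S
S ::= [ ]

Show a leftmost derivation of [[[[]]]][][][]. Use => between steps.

S => SS => SSS => [S]SS => [[S]]SS => [[[S]]]SS => [[[[]]]]SS => [[[[]]]]SSS => [[[[]]]][]SS => [[[[]]]][][]S => [[[[]]]][][][]

S => SS   [S ::= S S]
SS => SSS   [S ::= S S]
SSS => [S]SS   [S ::= [ S ]]
[S]SS => [[S]]SS   [S ::= [ S ]]
[[S]]SS => [[[S]]]SS   [S ::= [ S ]]
[[[S]]]SS => [[[[]]]]SS   [S ::= [ ]]
[[[[]]]]SS => [[[[]]]]SSS   [S ::= S S]
[[[[]]]]SSS => [[[[]]]][]SS   [S ::= [ ]]
[[[[]]]][]SS => [[[[]]]][][]S   [S ::= [ ]]
[[[[]]]][][]S => [[[[]]]][][][]   [S ::= [ ]]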